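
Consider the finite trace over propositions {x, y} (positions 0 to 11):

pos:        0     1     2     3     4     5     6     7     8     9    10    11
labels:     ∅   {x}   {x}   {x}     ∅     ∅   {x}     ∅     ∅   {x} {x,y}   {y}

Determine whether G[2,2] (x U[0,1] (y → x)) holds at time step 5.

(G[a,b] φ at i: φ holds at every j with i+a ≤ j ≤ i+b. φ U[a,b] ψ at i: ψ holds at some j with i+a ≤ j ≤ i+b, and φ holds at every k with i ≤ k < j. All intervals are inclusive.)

True

Check (x U[0,1] (y → x)) at every j in [7,7]:
  j=7: holds
All positions satisfy it → formula holds.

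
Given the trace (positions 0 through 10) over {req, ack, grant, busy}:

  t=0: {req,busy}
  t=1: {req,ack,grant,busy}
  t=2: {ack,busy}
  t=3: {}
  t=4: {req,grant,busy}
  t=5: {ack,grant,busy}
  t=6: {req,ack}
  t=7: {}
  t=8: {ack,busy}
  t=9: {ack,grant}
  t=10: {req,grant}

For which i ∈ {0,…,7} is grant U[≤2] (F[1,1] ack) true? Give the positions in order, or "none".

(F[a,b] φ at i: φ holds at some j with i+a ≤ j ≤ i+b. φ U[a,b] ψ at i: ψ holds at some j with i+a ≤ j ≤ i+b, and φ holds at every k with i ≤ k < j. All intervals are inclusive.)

0, 1, 4, 5, 7

Evaluate at each i in [0,7]:
  i=0: ✓ (rhs at j=0)
  i=1: ✓ (rhs at j=1)
  i=2: ✗ (lhs fails at k=2 before rhs at j=4)
  i=3: ✗ (lhs fails at k=3 before rhs at j=4)
  i=4: ✓ (rhs at j=4)
  i=5: ✓ (rhs at j=5)
  i=6: ✗ (lhs fails at k=6 before rhs at j=7)
  i=7: ✓ (rhs at j=7)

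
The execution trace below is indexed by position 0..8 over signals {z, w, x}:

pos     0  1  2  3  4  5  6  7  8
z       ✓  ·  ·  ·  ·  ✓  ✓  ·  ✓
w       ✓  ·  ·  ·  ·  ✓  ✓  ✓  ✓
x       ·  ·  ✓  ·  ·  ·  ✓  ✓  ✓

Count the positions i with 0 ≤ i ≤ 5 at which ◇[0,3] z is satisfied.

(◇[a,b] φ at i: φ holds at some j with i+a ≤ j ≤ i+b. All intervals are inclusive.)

Evaluate at each i in [0,5]:
  i=0: ✓ (witness j=0)
  i=1: ✗ (none in [1,4])
  i=2: ✓ (witness j=5)
  i=3: ✓ (witness j=5)
  i=4: ✓ (witness j=5)
  i=5: ✓ (witness j=5)
Positions where it holds: {0, 2, 3, 4, 5} → 5.

5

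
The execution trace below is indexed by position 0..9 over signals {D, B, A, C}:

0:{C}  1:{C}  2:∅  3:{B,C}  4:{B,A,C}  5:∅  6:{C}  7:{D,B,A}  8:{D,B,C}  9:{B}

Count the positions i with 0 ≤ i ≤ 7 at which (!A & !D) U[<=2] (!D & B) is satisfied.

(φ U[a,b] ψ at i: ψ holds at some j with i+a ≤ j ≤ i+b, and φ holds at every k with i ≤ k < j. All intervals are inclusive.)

Evaluate at each i in [0,7]:
  i=0: ✗ (no rhs in [0,2])
  i=1: ✓ (rhs at j=3; lhs holds on [1,2])
  i=2: ✓ (rhs at j=3; lhs holds on [2,2])
  i=3: ✓ (rhs at j=3)
  i=4: ✓ (rhs at j=4)
  i=5: ✗ (no rhs in [5,7])
  i=6: ✗ (no rhs in [6,8])
  i=7: ✗ (lhs fails at k=7 before rhs at j=9)
Positions where it holds: {1, 2, 3, 4} → 4.

4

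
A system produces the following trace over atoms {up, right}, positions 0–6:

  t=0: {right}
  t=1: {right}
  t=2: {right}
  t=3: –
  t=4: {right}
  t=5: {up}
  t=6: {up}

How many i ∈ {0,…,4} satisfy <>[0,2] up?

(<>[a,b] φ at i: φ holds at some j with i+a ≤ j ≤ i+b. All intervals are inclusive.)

2

Evaluate at each i in [0,4]:
  i=0: ✗ (none in [0,2])
  i=1: ✗ (none in [1,3])
  i=2: ✗ (none in [2,4])
  i=3: ✓ (witness j=5)
  i=4: ✓ (witness j=5)
Positions where it holds: {3, 4} → 2.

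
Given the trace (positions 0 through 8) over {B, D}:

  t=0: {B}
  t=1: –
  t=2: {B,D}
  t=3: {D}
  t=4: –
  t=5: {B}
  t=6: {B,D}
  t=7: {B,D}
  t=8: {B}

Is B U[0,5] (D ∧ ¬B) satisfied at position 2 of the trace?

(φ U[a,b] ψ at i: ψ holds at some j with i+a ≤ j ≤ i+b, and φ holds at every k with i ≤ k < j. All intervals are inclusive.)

Holds

Need some j in [2,7] with (D ∧ ¬B), and B at every k in [2,j-1].
  j=2: (D ∧ ¬B) false.
  j=3: (D ∧ ¬B) holds; B holds at every k in [2,2] → satisfied.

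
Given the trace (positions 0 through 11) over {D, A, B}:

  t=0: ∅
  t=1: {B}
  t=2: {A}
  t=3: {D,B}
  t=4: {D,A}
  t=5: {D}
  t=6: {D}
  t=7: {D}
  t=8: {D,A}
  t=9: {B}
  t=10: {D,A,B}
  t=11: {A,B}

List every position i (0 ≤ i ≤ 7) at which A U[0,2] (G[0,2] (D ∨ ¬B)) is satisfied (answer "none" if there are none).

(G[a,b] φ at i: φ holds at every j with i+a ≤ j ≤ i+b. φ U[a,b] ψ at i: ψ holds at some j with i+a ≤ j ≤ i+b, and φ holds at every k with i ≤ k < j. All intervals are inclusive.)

Evaluate at each i in [0,7]:
  i=0: ✗ (lhs fails at k=0 before rhs at j=2)
  i=1: ✗ (lhs fails at k=1 before rhs at j=2)
  i=2: ✓ (rhs at j=2)
  i=3: ✓ (rhs at j=3)
  i=4: ✓ (rhs at j=4)
  i=5: ✓ (rhs at j=5)
  i=6: ✓ (rhs at j=6)
  i=7: ✗ (no rhs in [7,9])

2, 3, 4, 5, 6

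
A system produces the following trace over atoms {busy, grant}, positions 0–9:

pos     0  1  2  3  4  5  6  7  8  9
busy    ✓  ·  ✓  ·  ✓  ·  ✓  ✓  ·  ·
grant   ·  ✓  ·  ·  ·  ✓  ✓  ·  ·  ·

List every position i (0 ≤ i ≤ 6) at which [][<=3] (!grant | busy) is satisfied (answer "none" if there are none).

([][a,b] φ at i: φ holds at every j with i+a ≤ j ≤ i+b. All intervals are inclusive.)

6

Evaluate at each i in [0,6]:
  i=0: ✗ (fails at j=1)
  i=1: ✗ (fails at j=1)
  i=2: ✗ (fails at j=5)
  i=3: ✗ (fails at j=5)
  i=4: ✗ (fails at j=5)
  i=5: ✗ (fails at j=5)
  i=6: ✓ (all of [6,9])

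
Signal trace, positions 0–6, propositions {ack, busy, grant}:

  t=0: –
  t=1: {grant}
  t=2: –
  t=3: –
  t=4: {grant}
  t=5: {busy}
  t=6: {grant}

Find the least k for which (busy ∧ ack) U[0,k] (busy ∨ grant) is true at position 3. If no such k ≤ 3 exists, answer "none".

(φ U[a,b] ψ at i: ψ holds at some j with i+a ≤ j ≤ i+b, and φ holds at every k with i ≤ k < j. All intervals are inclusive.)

none

Need earliest j ≥ 3 with (busy ∨ grant), and (busy ∧ ack) at every k in [3,j-1].
  j=3: rhs fails.
  j=4: rhs holds but lhs fails at k=3.
  j=5: rhs holds but lhs fails at k=3.
  j=6: rhs holds but lhs fails at k=3.
No witness within the range → none.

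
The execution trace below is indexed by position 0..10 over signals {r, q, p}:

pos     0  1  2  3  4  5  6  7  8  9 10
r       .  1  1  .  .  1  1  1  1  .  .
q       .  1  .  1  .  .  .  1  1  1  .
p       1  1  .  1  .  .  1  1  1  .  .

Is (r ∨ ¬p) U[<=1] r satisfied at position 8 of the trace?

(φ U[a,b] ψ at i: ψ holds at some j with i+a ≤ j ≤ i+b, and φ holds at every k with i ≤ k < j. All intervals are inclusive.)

Holds

Need some j in [8,9] with r, and (r ∨ ¬p) at every k in [8,j-1].
  j=8: r holds; no prefix to check → satisfied.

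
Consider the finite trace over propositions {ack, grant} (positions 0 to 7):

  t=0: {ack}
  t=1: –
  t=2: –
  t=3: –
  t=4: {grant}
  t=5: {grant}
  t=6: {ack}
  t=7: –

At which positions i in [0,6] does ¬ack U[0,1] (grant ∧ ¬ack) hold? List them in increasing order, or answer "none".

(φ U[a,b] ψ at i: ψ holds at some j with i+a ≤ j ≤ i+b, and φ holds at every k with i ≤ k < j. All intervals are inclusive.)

3, 4, 5

Evaluate at each i in [0,6]:
  i=0: ✗ (no rhs in [0,1])
  i=1: ✗ (no rhs in [1,2])
  i=2: ✗ (no rhs in [2,3])
  i=3: ✓ (rhs at j=4; lhs holds on [3,3])
  i=4: ✓ (rhs at j=4)
  i=5: ✓ (rhs at j=5)
  i=6: ✗ (no rhs in [6,7])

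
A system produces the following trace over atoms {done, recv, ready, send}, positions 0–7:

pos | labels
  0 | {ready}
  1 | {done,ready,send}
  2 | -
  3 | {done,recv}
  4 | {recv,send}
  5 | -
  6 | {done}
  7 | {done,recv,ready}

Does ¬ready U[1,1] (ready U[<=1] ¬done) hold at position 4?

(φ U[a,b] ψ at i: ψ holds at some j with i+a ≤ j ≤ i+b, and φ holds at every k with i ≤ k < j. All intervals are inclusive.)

Holds

Need some j in [5,5] with (ready U[<=1] ¬done), and ¬ready at every k in [4,j-1].
  j=5: (ready U[<=1] ¬done) holds; ¬ready holds at every k in [4,4] → satisfied.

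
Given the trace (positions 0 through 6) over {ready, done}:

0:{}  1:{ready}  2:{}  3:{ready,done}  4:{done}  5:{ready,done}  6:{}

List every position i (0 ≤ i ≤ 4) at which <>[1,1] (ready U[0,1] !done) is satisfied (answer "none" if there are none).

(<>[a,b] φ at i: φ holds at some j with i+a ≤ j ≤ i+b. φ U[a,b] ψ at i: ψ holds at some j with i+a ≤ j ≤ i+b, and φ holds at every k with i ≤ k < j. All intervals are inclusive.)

0, 1, 4

Evaluate at each i in [0,4]:
  i=0: ✓ (witness j=1)
  i=1: ✓ (witness j=2)
  i=2: ✗ (none in [3,3])
  i=3: ✗ (none in [4,4])
  i=4: ✓ (witness j=5)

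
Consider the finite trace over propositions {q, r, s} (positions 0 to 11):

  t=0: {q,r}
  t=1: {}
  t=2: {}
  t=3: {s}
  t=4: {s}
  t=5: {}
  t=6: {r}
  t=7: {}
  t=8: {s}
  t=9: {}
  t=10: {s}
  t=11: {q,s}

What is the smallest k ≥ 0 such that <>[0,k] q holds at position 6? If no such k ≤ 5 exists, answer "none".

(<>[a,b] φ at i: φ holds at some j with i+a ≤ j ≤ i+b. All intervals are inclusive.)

5

Scan j = 6,7,… for q:
  j=6: fails
  j=7: fails
  j=8: fails
  j=9: fails
  j=10: fails
  j=11: holds
First hit at j=11, so smallest k = 11-6 = 5.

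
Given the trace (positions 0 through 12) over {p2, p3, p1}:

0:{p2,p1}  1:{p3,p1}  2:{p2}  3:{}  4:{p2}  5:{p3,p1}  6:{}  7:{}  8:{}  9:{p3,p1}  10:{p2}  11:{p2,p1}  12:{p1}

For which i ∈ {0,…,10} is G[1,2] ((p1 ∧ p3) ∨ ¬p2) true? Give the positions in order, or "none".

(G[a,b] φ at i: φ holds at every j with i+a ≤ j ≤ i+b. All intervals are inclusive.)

Evaluate at each i in [0,10]:
  i=0: ✗ (fails at j=2)
  i=1: ✗ (fails at j=2)
  i=2: ✗ (fails at j=4)
  i=3: ✗ (fails at j=4)
  i=4: ✓ (all of [5,6])
  i=5: ✓ (all of [6,7])
  i=6: ✓ (all of [7,8])
  i=7: ✓ (all of [8,9])
  i=8: ✗ (fails at j=10)
  i=9: ✗ (fails at j=10)
  i=10: ✗ (fails at j=11)

4, 5, 6, 7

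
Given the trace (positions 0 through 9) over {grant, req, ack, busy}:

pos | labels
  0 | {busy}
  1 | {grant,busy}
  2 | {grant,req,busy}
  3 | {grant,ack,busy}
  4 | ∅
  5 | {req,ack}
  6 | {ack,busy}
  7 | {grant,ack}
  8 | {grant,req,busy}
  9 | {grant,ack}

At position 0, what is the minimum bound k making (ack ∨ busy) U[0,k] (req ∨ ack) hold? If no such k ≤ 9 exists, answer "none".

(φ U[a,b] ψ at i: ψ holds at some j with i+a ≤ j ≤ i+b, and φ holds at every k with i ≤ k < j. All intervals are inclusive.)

2

Need earliest j ≥ 0 with (req ∨ ack), and (ack ∨ busy) at every k in [0,j-1].
  j=0: rhs fails.
  j=1: rhs fails.
  j=2: rhs holds; lhs holds on [0,1]. k = 2.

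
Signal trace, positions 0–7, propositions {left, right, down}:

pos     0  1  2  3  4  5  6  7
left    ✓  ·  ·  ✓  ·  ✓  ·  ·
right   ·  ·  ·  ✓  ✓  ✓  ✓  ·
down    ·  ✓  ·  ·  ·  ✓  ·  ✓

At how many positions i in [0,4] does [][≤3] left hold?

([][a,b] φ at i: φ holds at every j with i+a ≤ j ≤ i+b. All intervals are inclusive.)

Evaluate at each i in [0,4]:
  i=0: ✗ (fails at j=1)
  i=1: ✗ (fails at j=1)
  i=2: ✗ (fails at j=2)
  i=3: ✗ (fails at j=4)
  i=4: ✗ (fails at j=4)
Positions where it holds: {} → 0.

0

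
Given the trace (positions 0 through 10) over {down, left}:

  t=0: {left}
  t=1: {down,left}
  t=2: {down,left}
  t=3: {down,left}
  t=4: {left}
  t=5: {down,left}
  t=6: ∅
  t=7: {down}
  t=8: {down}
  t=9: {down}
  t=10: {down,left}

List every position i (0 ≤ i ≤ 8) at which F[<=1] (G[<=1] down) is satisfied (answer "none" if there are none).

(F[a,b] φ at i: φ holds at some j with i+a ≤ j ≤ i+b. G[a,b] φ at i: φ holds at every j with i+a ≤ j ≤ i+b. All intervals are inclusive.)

Evaluate at each i in [0,8]:
  i=0: ✓ (witness j=1)
  i=1: ✓ (witness j=1)
  i=2: ✓ (witness j=2)
  i=3: ✗ (none in [3,4])
  i=4: ✗ (none in [4,5])
  i=5: ✗ (none in [5,6])
  i=6: ✓ (witness j=7)
  i=7: ✓ (witness j=7)
  i=8: ✓ (witness j=8)

0, 1, 2, 6, 7, 8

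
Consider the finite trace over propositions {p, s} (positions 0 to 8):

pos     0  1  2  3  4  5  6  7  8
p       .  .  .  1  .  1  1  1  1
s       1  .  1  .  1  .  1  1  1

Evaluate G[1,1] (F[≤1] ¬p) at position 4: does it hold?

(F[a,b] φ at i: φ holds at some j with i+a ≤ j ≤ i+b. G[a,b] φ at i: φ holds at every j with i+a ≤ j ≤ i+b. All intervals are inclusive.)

Check F[≤1] ¬p at every j in [5,5]:
  j=5: fails (none in [5,6])
Fails at j=5 → formula fails.

Does not hold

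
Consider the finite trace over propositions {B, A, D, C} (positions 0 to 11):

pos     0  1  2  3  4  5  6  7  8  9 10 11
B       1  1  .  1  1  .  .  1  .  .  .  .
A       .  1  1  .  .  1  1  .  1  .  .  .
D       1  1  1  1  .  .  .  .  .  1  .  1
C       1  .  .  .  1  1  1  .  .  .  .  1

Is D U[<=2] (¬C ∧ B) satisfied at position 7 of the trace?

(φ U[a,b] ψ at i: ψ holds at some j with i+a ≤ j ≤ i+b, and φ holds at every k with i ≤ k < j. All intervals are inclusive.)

True

Need some j in [7,9] with (¬C ∧ B), and D at every k in [7,j-1].
  j=7: (¬C ∧ B) holds; no prefix to check → satisfied.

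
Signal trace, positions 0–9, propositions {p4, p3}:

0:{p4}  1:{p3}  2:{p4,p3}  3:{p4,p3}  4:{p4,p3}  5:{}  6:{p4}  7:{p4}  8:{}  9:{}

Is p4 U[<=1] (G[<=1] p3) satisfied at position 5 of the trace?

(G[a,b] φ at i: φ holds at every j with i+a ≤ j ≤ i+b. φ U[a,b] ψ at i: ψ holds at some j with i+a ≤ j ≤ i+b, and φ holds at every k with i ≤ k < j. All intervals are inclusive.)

Does not hold

Need some j in [5,6] with G[<=1] p3, and p4 at every k in [5,j-1].
  j=5: G[<=1] p3 — fails at 5.
  j=6: G[<=1] p3 — fails at 6.
No j in the window works → until fails.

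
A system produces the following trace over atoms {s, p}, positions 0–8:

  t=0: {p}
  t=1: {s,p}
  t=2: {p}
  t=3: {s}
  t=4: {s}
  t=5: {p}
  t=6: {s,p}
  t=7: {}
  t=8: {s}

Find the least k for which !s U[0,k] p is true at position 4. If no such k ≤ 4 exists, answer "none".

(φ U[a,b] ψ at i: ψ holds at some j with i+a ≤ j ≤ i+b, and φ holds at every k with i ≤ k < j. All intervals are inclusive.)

Need earliest j ≥ 4 with p, and !s at every k in [4,j-1].
  j=4: rhs fails.
  j=5: rhs holds but lhs fails at k=4.
  j=6: rhs holds but lhs fails at k=4.
  j=7: rhs fails.
  j=8: rhs fails.
No witness within the range → none.

none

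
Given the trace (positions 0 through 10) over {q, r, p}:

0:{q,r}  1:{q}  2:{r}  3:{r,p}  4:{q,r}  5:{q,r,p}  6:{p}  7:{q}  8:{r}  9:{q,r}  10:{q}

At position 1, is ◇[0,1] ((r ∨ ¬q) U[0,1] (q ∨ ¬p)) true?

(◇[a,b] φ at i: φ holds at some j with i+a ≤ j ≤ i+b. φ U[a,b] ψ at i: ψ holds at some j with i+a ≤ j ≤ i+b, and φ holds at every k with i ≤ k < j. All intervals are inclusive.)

True

Check ((r ∨ ¬q) U[0,1] (q ∨ ¬p)) at each j in [1,2]:
  j=1: holds
  j=2: holds
Found at j=1 → formula holds.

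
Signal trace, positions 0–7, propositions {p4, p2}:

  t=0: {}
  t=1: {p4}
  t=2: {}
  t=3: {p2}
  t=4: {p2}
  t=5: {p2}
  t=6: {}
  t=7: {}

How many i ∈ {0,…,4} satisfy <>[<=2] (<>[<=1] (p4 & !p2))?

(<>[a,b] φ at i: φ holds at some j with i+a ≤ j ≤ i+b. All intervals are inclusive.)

Evaluate at each i in [0,4]:
  i=0: ✓ (witness j=0)
  i=1: ✓ (witness j=1)
  i=2: ✗ (none in [2,4])
  i=3: ✗ (none in [3,5])
  i=4: ✗ (none in [4,6])
Positions where it holds: {0, 1} → 2.

2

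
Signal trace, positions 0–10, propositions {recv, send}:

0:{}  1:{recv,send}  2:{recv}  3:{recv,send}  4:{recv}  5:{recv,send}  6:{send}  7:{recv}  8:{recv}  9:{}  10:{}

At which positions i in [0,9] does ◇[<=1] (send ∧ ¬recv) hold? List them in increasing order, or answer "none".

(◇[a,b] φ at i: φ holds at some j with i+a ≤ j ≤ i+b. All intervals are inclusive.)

Evaluate at each i in [0,9]:
  i=0: ✗ (none in [0,1])
  i=1: ✗ (none in [1,2])
  i=2: ✗ (none in [2,3])
  i=3: ✗ (none in [3,4])
  i=4: ✗ (none in [4,5])
  i=5: ✓ (witness j=6)
  i=6: ✓ (witness j=6)
  i=7: ✗ (none in [7,8])
  i=8: ✗ (none in [8,9])
  i=9: ✗ (none in [9,10])

5, 6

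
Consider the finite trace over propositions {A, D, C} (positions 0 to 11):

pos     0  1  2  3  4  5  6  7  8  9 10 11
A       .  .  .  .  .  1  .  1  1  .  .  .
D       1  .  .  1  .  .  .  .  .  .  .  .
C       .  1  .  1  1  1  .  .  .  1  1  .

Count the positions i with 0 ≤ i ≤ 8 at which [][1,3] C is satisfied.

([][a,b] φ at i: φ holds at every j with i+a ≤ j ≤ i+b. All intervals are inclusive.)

Evaluate at each i in [0,8]:
  i=0: ✗ (fails at j=2)
  i=1: ✗ (fails at j=2)
  i=2: ✓ (all of [3,5])
  i=3: ✗ (fails at j=6)
  i=4: ✗ (fails at j=6)
  i=5: ✗ (fails at j=6)
  i=6: ✗ (fails at j=7)
  i=7: ✗ (fails at j=8)
  i=8: ✗ (fails at j=11)
Positions where it holds: {2} → 1.

1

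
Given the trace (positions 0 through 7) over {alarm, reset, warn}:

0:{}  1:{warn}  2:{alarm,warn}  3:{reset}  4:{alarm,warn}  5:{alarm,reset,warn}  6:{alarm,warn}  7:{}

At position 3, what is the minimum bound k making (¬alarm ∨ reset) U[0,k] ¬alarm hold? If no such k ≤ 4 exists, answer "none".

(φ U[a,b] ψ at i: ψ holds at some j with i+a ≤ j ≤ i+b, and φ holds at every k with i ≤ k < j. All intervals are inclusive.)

0

Need earliest j ≥ 3 with ¬alarm, and (¬alarm ∨ reset) at every k in [3,j-1].
  j=3: rhs holds (empty prefix). k = 0.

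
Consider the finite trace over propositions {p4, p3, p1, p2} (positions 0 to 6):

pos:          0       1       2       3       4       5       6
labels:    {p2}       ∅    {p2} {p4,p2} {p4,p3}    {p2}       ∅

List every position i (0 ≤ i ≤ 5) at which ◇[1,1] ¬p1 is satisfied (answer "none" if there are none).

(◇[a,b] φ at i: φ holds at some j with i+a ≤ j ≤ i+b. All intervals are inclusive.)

0, 1, 2, 3, 4, 5

Evaluate at each i in [0,5]:
  i=0: ✓ (witness j=1)
  i=1: ✓ (witness j=2)
  i=2: ✓ (witness j=3)
  i=3: ✓ (witness j=4)
  i=4: ✓ (witness j=5)
  i=5: ✓ (witness j=6)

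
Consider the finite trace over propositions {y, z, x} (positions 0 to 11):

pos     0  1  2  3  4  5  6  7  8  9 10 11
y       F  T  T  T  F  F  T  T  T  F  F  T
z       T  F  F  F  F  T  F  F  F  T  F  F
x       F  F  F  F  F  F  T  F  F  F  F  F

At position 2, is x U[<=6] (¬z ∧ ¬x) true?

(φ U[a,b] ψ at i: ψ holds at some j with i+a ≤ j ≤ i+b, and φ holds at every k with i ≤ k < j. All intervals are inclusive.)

Need some j in [2,8] with (¬z ∧ ¬x), and x at every k in [2,j-1].
  j=2: (¬z ∧ ¬x) holds; no prefix to check → satisfied.

Holds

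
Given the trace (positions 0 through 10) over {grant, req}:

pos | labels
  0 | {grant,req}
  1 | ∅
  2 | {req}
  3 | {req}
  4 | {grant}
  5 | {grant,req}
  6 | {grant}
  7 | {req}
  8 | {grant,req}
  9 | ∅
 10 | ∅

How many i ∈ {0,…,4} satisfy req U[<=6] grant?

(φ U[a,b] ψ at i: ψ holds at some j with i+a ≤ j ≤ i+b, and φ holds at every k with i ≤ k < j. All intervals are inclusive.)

Evaluate at each i in [0,4]:
  i=0: ✓ (rhs at j=0)
  i=1: ✗ (lhs fails at k=1 before rhs at j=4)
  i=2: ✓ (rhs at j=4; lhs holds on [2,3])
  i=3: ✓ (rhs at j=4; lhs holds on [3,3])
  i=4: ✓ (rhs at j=4)
Positions where it holds: {0, 2, 3, 4} → 4.

4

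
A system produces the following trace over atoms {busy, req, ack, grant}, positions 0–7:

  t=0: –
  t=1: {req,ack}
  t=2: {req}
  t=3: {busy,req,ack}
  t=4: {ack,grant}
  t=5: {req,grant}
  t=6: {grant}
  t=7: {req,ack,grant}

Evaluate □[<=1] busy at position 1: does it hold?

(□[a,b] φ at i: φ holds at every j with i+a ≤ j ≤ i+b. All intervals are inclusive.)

Check busy at every j in [1,2]:
  j=1: false
  j=2: false
Fails at j=1 → formula fails.

No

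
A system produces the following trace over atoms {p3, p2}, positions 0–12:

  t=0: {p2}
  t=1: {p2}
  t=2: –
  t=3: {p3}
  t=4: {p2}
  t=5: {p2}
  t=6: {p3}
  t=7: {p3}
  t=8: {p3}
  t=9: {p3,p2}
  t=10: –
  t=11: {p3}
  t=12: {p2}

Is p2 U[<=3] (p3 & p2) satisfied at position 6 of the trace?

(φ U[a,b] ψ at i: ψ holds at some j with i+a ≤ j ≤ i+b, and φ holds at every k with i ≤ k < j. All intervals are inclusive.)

Need some j in [6,9] with (p3 & p2), and p2 at every k in [6,j-1].
  j=6: (p3 & p2) false.
  j=7: (p3 & p2) false.
  j=8: (p3 & p2) false.
  j=9: (p3 & p2) holds, but p2 fails at k=6 → not this j.
No j in the window works → until fails.

False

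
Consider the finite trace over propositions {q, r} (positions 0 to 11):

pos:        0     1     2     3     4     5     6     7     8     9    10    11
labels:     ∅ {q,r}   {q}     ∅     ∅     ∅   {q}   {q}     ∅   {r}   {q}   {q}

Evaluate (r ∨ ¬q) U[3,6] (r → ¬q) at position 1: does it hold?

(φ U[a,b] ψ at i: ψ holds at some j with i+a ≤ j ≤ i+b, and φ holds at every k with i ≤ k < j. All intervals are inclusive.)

Need some j in [4,7] with (r → ¬q), and (r ∨ ¬q) at every k in [1,j-1].
  j=4: (r → ¬q) holds, but (r ∨ ¬q) fails at k=2 → not this j.
  j=5: (r → ¬q) holds, but (r ∨ ¬q) fails at k=2 → not this j.
  j=6: (r → ¬q) holds, but (r ∨ ¬q) fails at k=2 → not this j.
  j=7: (r → ¬q) holds, but (r ∨ ¬q) fails at k=2 → not this j.
No j in the window works → until fails.

False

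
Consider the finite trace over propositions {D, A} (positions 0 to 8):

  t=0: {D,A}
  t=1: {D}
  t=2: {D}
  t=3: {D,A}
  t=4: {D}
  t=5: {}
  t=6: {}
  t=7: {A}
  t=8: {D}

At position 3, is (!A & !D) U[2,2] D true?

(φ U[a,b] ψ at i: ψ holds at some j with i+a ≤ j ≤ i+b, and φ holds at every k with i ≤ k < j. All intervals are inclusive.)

Need some j in [5,5] with D, and (!A & !D) at every k in [3,j-1].
  j=5: D false.
No j in the window works → until fails.

No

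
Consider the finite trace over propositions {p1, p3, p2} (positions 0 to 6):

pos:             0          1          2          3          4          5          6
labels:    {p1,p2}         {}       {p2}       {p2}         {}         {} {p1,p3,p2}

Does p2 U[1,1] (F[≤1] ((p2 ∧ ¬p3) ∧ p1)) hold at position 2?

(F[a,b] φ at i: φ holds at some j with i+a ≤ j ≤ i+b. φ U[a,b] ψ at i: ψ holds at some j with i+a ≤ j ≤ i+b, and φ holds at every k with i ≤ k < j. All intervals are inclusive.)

Does not hold

Need some j in [3,3] with F[≤1] ((p2 ∧ ¬p3) ∧ p1), and p2 at every k in [2,j-1].
  j=3: F[≤1] ((p2 ∧ ¬p3) ∧ p1) — fails (none in [3,4]).
No j in the window works → until fails.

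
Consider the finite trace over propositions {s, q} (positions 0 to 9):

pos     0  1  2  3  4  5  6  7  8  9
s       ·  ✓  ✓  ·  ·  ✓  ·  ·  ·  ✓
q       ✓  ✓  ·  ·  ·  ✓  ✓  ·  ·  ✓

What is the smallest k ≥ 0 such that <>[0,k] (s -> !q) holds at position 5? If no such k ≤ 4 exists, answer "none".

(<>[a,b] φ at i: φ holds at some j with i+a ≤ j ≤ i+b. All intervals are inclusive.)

Scan j = 5,6,… for (s -> !q):
  j=5: fails
  j=6: holds
First hit at j=6, so smallest k = 6-5 = 1.

1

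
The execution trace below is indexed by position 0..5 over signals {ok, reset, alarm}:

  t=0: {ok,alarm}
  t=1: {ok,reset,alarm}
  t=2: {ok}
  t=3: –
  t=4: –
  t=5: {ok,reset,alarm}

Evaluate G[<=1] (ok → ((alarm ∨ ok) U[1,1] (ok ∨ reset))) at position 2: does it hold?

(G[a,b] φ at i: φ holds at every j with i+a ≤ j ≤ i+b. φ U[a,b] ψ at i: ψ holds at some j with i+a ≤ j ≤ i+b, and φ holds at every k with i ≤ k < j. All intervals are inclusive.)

False

Check (ok → ((alarm ∨ ok) U[1,1] (ok ∨ reset))) at every j in [2,3]:
  j=2: antecedent true; consequent fails → ✗
  j=3: antecedent false → ✓
Fails at j=2 → formula fails.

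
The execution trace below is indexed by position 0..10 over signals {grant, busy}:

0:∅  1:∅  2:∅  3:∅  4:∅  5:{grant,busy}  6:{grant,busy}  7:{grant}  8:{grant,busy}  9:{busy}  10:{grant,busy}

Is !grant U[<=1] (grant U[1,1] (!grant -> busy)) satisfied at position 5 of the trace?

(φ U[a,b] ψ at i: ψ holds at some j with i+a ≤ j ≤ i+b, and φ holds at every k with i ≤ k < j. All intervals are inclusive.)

Yes

Need some j in [5,6] with (grant U[1,1] (!grant -> busy)), and !grant at every k in [5,j-1].
  j=5: (grant U[1,1] (!grant -> busy)) holds; no prefix to check → satisfied.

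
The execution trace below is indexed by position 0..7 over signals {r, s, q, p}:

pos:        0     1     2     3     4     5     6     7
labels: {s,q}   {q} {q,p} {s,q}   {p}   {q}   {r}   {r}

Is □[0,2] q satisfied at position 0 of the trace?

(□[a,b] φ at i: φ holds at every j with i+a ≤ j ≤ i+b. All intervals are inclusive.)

Check q at every j in [0,2]:
  j=0: true
  j=1: true
  j=2: true
All positions satisfy it → formula holds.

True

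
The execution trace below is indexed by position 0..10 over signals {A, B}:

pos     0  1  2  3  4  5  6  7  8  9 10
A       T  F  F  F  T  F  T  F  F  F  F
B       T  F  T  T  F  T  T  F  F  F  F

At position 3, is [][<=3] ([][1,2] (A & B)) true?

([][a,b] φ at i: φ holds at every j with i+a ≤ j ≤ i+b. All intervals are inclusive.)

Check [][1,2] (A & B) at every j in [3,6]:
  j=3: fails at 4
  j=4: fails at 5
  j=5: fails at 7
  j=6: fails at 7
Fails at j=3 → formula fails.

No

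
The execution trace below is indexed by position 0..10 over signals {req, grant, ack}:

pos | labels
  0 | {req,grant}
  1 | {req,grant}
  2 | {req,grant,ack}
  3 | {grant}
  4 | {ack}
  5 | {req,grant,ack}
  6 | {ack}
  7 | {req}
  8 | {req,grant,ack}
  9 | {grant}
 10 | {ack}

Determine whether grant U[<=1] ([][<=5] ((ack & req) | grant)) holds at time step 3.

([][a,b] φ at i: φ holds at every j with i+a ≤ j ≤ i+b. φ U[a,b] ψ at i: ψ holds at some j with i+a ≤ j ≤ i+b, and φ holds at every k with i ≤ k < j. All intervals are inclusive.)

No

Need some j in [3,4] with [][<=5] ((ack & req) | grant), and grant at every k in [3,j-1].
  j=3: [][<=5] ((ack & req) | grant) — fails at 4.
  j=4: [][<=5] ((ack & req) | grant) — fails at 4.
No j in the window works → until fails.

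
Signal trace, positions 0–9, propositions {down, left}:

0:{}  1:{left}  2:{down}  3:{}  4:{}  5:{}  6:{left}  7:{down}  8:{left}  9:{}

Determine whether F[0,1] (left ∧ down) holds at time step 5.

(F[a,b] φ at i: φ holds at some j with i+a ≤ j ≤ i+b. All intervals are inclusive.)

False

Check (left ∧ down) at each j in [5,6]:
  j=5: false
  j=6: false
No position in the window satisfies it → formula fails.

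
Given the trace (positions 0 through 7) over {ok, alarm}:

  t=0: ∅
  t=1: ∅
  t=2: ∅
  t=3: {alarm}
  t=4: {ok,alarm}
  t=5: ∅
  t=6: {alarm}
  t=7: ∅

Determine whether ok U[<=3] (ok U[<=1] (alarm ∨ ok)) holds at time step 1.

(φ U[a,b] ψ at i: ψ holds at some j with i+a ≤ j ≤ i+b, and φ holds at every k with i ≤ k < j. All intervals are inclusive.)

False

Need some j in [1,4] with (ok U[<=1] (alarm ∨ ok)), and ok at every k in [1,j-1].
  j=1: (ok U[<=1] (alarm ∨ ok)) — fails.
  j=2: (ok U[<=1] (alarm ∨ ok)) — fails.
  j=3: (ok U[<=1] (alarm ∨ ok)) holds, but ok fails at k=1 → not this j.
  j=4: (ok U[<=1] (alarm ∨ ok)) holds, but ok fails at k=1 → not this j.
No j in the window works → until fails.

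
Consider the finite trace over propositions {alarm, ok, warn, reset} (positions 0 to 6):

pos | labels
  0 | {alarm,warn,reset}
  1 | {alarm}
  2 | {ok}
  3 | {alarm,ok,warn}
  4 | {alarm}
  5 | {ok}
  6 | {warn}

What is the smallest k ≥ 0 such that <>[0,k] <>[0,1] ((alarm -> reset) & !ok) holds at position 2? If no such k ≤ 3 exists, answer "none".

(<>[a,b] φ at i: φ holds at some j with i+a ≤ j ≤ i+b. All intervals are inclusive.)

Scan j = 2,3,… for <>[0,1] ((alarm -> reset) & !ok):
  j=2: fails
  j=3: fails
  j=4: fails
  j=5: holds
First hit at j=5, so smallest k = 5-2 = 3.

3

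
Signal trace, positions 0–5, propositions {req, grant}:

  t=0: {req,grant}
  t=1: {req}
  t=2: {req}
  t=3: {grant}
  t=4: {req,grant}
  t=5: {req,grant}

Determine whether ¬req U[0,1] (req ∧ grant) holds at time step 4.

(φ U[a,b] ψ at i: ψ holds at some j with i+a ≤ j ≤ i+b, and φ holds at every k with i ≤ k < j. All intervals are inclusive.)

Yes

Need some j in [4,5] with (req ∧ grant), and ¬req at every k in [4,j-1].
  j=4: (req ∧ grant) holds; no prefix to check → satisfied.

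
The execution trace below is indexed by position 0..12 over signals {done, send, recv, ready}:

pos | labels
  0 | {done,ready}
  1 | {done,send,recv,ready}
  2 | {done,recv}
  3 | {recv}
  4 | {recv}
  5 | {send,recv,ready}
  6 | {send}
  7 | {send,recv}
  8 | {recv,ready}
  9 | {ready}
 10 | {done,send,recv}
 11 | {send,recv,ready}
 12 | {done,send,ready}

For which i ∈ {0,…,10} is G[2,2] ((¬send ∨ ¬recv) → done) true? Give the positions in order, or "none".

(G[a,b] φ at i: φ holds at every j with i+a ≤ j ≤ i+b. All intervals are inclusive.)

0, 3, 5, 8, 9, 10

Evaluate at each i in [0,10]:
  i=0: ✓ (all of [2,2])
  i=1: ✗ (fails at j=3)
  i=2: ✗ (fails at j=4)
  i=3: ✓ (all of [5,5])
  i=4: ✗ (fails at j=6)
  i=5: ✓ (all of [7,7])
  i=6: ✗ (fails at j=8)
  i=7: ✗ (fails at j=9)
  i=8: ✓ (all of [10,10])
  i=9: ✓ (all of [11,11])
  i=10: ✓ (all of [12,12])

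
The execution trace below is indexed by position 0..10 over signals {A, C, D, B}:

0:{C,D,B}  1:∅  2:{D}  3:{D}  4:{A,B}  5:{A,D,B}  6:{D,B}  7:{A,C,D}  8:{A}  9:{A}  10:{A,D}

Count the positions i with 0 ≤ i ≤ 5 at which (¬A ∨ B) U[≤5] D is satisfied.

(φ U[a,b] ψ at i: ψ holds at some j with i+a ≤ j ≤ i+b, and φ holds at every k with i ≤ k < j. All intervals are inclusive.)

6

Evaluate at each i in [0,5]:
  i=0: ✓ (rhs at j=0)
  i=1: ✓ (rhs at j=2; lhs holds on [1,1])
  i=2: ✓ (rhs at j=2)
  i=3: ✓ (rhs at j=3)
  i=4: ✓ (rhs at j=5; lhs holds on [4,4])
  i=5: ✓ (rhs at j=5)
Positions where it holds: {0, 1, 2, 3, 4, 5} → 6.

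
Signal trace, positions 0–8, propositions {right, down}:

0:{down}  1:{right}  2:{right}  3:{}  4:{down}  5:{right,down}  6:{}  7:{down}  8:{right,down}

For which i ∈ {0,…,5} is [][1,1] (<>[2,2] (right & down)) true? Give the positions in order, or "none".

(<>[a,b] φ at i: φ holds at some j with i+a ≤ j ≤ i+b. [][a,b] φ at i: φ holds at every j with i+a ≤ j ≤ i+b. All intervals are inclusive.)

Evaluate at each i in [0,5]:
  i=0: ✗ (fails at j=1)
  i=1: ✗ (fails at j=2)
  i=2: ✓ (all of [3,3])
  i=3: ✗ (fails at j=4)
  i=4: ✗ (fails at j=5)
  i=5: ✓ (all of [6,6])

2, 5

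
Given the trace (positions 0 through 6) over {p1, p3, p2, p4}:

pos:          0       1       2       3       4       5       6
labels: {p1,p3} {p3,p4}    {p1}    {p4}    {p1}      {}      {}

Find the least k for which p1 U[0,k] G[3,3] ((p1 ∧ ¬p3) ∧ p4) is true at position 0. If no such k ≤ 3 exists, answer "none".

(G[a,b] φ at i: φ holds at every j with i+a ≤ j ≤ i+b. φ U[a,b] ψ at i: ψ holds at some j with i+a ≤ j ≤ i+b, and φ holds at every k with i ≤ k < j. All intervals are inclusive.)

Need earliest j ≥ 0 with G[3,3] ((p1 ∧ ¬p3) ∧ p4), and p1 at every k in [0,j-1].
  j=0: rhs fails.
  j=1: rhs fails.
  j=2: rhs fails.
  j=3: rhs fails.
No witness within the range → none.

none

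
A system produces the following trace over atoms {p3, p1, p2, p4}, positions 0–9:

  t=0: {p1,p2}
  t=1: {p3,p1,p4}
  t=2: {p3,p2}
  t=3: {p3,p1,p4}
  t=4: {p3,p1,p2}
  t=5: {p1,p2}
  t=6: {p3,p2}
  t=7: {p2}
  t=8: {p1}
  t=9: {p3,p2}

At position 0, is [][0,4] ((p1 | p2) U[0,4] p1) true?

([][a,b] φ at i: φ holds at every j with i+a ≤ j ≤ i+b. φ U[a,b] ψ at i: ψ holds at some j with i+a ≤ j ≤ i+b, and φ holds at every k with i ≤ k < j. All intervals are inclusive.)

Check ((p1 | p2) U[0,4] p1) at every j in [0,4]:
  j=0: holds
  j=1: holds
  j=2: holds
  j=3: holds
  j=4: holds
All positions satisfy it → formula holds.

Yes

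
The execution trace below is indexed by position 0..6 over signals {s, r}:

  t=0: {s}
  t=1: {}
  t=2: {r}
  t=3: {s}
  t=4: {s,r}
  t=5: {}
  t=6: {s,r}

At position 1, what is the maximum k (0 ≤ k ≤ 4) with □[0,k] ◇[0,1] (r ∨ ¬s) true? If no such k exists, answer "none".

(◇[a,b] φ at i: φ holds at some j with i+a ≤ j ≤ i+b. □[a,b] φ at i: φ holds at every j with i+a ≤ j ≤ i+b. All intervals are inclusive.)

◇[0,1] (r ∨ ¬s) must hold from j=1 onward; find where it first fails.
  j=1: holds
  j=2: holds
  j=3: holds
  j=4: holds
  j=5: holds
Holds through j=5; largest k = 4.

4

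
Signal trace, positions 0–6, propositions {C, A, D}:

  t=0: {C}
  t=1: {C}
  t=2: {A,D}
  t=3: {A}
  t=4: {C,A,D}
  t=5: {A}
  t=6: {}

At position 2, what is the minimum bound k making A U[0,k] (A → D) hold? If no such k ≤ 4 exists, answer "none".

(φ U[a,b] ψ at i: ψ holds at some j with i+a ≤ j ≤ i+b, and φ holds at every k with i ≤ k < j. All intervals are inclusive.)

Need earliest j ≥ 2 with (A → D), and A at every k in [2,j-1].
  j=2: rhs holds (empty prefix). k = 0.

0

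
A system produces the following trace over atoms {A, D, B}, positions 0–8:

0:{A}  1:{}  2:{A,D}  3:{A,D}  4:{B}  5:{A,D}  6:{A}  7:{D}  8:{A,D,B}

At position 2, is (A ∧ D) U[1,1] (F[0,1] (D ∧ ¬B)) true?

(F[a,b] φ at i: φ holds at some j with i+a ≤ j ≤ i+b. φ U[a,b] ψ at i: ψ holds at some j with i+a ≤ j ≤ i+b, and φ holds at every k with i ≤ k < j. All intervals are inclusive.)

Holds

Need some j in [3,3] with F[0,1] (D ∧ ¬B), and (A ∧ D) at every k in [2,j-1].
  j=3: F[0,1] (D ∧ ¬B) holds; (A ∧ D) holds at every k in [2,2] → satisfied.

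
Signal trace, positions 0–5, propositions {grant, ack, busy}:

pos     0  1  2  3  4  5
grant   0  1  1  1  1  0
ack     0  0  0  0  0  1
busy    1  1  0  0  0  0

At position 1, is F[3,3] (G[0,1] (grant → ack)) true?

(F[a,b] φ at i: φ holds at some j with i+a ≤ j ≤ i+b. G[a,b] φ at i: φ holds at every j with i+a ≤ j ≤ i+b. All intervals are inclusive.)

No

Check G[0,1] (grant → ack) at each j in [4,4]:
  j=4: fails at 4
No position in the window satisfies it → formula fails.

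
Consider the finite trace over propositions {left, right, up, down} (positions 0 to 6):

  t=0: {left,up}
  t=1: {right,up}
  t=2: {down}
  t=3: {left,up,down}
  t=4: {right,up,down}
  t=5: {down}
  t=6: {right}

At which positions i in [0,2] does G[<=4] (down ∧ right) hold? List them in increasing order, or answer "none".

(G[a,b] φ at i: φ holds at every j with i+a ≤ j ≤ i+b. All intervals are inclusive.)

Evaluate at each i in [0,2]:
  i=0: ✗ (fails at j=0)
  i=1: ✗ (fails at j=1)
  i=2: ✗ (fails at j=2)

none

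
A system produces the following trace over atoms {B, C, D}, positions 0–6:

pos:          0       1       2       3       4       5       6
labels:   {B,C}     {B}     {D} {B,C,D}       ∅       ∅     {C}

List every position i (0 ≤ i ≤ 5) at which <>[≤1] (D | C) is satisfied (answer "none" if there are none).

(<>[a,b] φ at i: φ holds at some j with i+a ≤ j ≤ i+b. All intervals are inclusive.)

Evaluate at each i in [0,5]:
  i=0: ✓ (witness j=0)
  i=1: ✓ (witness j=2)
  i=2: ✓ (witness j=2)
  i=3: ✓ (witness j=3)
  i=4: ✗ (none in [4,5])
  i=5: ✓ (witness j=6)

0, 1, 2, 3, 5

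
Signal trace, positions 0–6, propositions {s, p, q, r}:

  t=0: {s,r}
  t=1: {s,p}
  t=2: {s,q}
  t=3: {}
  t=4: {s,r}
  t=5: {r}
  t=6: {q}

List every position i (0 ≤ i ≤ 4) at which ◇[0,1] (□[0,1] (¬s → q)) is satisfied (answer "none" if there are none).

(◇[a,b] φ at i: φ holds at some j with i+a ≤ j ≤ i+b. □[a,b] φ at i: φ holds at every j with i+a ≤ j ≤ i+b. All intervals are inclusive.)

Evaluate at each i in [0,4]:
  i=0: ✓ (witness j=0)
  i=1: ✓ (witness j=1)
  i=2: ✗ (none in [2,3])
  i=3: ✗ (none in [3,4])
  i=4: ✗ (none in [4,5])

0, 1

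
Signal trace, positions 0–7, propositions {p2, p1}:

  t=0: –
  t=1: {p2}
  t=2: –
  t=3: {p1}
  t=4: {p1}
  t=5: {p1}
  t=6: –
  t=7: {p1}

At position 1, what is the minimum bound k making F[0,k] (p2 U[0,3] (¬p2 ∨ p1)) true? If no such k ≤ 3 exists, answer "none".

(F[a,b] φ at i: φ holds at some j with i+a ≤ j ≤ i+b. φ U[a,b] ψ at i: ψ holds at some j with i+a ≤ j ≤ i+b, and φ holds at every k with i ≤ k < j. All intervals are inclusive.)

Scan j = 1,2,… for (p2 U[0,3] (¬p2 ∨ p1)):
  j=1: holds
First hit at j=1, so smallest k = 1-1 = 0.

0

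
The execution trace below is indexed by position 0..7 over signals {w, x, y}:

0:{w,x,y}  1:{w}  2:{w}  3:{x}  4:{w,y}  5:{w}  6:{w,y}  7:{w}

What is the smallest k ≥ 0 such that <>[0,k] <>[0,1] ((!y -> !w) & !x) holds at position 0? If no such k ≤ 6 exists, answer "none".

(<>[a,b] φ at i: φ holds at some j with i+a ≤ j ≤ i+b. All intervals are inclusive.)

3

Scan j = 0,1,… for <>[0,1] ((!y -> !w) & !x):
  j=0: fails
  j=1: fails
  j=2: fails
  j=3: holds
First hit at j=3, so smallest k = 3-0 = 3.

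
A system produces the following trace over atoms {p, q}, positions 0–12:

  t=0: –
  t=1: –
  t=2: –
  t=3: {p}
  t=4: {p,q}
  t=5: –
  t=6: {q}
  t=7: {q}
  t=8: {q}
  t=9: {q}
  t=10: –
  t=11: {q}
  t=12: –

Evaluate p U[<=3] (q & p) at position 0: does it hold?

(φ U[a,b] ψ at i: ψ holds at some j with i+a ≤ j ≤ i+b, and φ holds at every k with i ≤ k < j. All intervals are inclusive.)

Need some j in [0,3] with (q & p), and p at every k in [0,j-1].
  j=0: (q & p) false.
  j=1: (q & p) false.
  j=2: (q & p) false.
  j=3: (q & p) false.
No j in the window works → until fails.

False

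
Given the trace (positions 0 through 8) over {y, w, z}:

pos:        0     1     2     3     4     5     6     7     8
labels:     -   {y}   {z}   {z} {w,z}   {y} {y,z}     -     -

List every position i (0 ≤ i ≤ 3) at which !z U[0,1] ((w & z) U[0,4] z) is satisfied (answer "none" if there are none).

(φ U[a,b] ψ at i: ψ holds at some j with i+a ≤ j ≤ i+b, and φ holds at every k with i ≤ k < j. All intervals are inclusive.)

Evaluate at each i in [0,3]:
  i=0: ✗ (no rhs in [0,1])
  i=1: ✓ (rhs at j=2; lhs holds on [1,1])
  i=2: ✓ (rhs at j=2)
  i=3: ✓ (rhs at j=3)

1, 2, 3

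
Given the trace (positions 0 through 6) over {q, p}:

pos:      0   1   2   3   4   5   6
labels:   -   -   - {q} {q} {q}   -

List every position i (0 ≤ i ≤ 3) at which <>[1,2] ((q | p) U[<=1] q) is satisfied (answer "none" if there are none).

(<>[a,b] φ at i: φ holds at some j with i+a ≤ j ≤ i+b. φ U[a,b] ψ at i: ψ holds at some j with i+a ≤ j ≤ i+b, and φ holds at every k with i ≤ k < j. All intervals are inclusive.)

1, 2, 3

Evaluate at each i in [0,3]:
  i=0: ✗ (none in [1,2])
  i=1: ✓ (witness j=3)
  i=2: ✓ (witness j=3)
  i=3: ✓ (witness j=4)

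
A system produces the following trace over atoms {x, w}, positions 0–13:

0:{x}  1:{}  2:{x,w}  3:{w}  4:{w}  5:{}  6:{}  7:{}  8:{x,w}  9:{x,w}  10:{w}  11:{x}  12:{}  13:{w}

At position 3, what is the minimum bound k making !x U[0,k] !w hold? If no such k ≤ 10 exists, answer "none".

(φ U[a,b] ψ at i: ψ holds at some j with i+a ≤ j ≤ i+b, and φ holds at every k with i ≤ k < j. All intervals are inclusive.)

2

Need earliest j ≥ 3 with !w, and !x at every k in [3,j-1].
  j=3: rhs fails.
  j=4: rhs fails.
  j=5: rhs holds; lhs holds on [3,4]. k = 2.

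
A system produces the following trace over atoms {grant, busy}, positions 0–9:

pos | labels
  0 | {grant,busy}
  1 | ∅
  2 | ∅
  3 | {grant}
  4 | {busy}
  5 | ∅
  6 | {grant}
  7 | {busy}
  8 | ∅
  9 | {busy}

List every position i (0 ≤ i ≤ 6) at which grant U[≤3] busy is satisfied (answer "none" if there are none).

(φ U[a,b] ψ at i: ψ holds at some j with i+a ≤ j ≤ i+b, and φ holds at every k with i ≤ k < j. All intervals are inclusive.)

0, 3, 4, 6

Evaluate at each i in [0,6]:
  i=0: ✓ (rhs at j=0)
  i=1: ✗ (lhs fails at k=1 before rhs at j=4)
  i=2: ✗ (lhs fails at k=2 before rhs at j=4)
  i=3: ✓ (rhs at j=4; lhs holds on [3,3])
  i=4: ✓ (rhs at j=4)
  i=5: ✗ (lhs fails at k=5 before rhs at j=7)
  i=6: ✓ (rhs at j=7; lhs holds on [6,6])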